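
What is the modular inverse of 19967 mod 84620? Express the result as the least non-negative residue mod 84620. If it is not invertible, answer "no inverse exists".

64943

Apply the Euclidean algorithm to 84620 and 19967:
84620 = 4×19967 + 4752
19967 = 4×4752 + 959
4752 = 4×959 + 916
959 = 1×916 + 43
916 = 21×43 + 13
43 = 3×13 + 4
13 = 3×4 + 1
4 = 4×1 + 0
gcd = 1, so the inverse exists. Back-substitute:
1 = 13 − 3·4
1 = −3·43 + 10·13
1 = 10·916 − 213·43
1 = −213·959 + 223·916
1 = 223·4752 − 1105·959
1 = −1105·19967 + 4643·4752
1 = 4643·84620 − 19677·19967
Thus 19967·(-19677) ≡ 1 (mod 84620); reducing, -19677 mod 84620 = 64943.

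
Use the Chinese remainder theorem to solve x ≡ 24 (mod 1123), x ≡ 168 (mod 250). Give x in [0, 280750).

199918

Write x = 24 + 1123·k. Then 1123·k ≡ 168 − 24 ≡ 144 (mod 250).
Need 1123⁻¹ mod 250. Extended Euclid on (250, 123):
250 = 2×123 + 4
123 = 30×4 + 3
4 = 1×3 + 1
3 = 3×1 + 0
Back-substitute:
1 = 4 − 3
1 = −123 + 31·4
1 = 31·250 − 63·123
1123⁻¹ ≡ 187 (mod 250), so k ≡ 187·144 ≡ 178 (mod 250).
x = 24 + 1123·178 = 199918.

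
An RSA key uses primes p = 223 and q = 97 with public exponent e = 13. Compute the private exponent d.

φ(n) = (p−1)(q−1) = 222·96 = 21312.
Need d with 13·d ≡ 1 (mod 21312). Apply the extended Euclidean algorithm:
21312 = 1639·13 + 5
13 = 2·5 + 3
5 = 1·3 + 2
3 = 1·2 + 1
2 = 2·1 + 0
Back-substitute:
1 = 3 − 2
1 = −5 + 2·3
1 = 2·13 − 5·5
1 = −5·21312 + 8197·13
So 13·8197 ≡ 1 (mod 21312), hence d = 8197.

8197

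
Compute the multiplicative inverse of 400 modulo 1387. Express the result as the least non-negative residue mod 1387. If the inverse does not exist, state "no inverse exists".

gcd(1387, 400) by repeated division:
1387 = 3*400 + 187
400 = 2*187 + 26
187 = 7*26 + 5
26 = 5*5 + 1
5 = 5*1 + 0
gcd = 1, so the inverse exists. Back-substitute:
1 = 26 − 5·5
1 = −5·187 + 36·26
1 = 36·400 − 77·187
1 = −77·1387 + 267·400
So 400·267 ≡ 1 (mod 1387).

267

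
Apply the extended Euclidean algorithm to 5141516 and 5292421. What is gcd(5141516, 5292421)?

1

Repeated division:
5292421 = 1*5141516 + 150905
5141516 = 34*150905 + 10746
150905 = 14*10746 + 461
10746 = 23*461 + 143
461 = 3*143 + 32
143 = 4*32 + 15
32 = 2*15 + 2
15 = 7*2 + 1
2 = 2*1 + 0
gcd(5141516, 5292421) = 1.
Express as a combination:
1 = 15 − 7·2
1 = −7·32 + 15·15
1 = 15·143 − 67·32
1 = −67·461 + 216·143
1 = 216·10746 − 5035·461
1 = −5035·150905 + 70706·10746
1 = 70706·5141516 − 2409039·150905
1 = −2409039·5292421 + 2479745·5141516
So 1 = (-2409039)·5292421 + (2479745)·5141516.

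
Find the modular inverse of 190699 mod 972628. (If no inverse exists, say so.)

397683

Apply the Euclidean algorithm to 972628 and 190699:
972628 = 5×190699 + 19133
190699 = 9×19133 + 18502
19133 = 1×18502 + 631
18502 = 29×631 + 203
631 = 3×203 + 22
203 = 9×22 + 5
22 = 4×5 + 2
5 = 2×2 + 1
2 = 2×1 + 0
Since gcd(190699, 972628) = 1, back-substitute to write 1 as a combination:
1 = 5 − 2·2
1 = −2·22 + 9·5
1 = 9·203 − 83·22
1 = −83·631 + 258·203
1 = 258·18502 − 7565·631
1 = −7565·19133 + 7823·18502
1 = 7823·190699 − 77972·19133
1 = −77972·972628 + 397683·190699
So 190699·397683 ≡ 1 (mod 972628).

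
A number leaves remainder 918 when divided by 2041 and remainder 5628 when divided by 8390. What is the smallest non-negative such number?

Write x = 918 + 2041·k. Then 2041·k ≡ 5628 − 918 ≡ 4710 (mod 8390).
Need 2041⁻¹ mod 8390. Extended Euclid on (8390, 2041):
8390 = 4×2041 + 226
2041 = 9×226 + 7
226 = 32×7 + 2
7 = 3×2 + 1
2 = 2×1 + 0
Back-substitute:
1 = 7 − 3·2
1 = −3·226 + 97·7
1 = 97·2041 − 876·226
1 = −876·8390 + 3601·2041
2041⁻¹ ≡ 3601 (mod 8390), so k ≡ 3601·4710 ≡ 4520 (mod 8390).
x = 918 + 2041·4520 = 9226238.

9226238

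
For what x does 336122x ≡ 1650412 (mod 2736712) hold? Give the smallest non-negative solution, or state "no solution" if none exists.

First find gcd(336122, 2736712):
2736712 = 8×336122 + 47736
336122 = 7×47736 + 1970
47736 = 24×1970 + 456
1970 = 4×456 + 146
456 = 3×146 + 18
146 = 8×18 + 2
18 = 9×2 + 0
gcd = 2 and 2 | 1650412, so solutions exist. Divide through by 2: 168061x ≡ 825206 (mod 1368356).
Now find 168061⁻¹ mod 1368356:
1368356 = 8*168061 + 23868
168061 = 7*23868 + 985
23868 = 24*985 + 228
985 = 4*228 + 73
228 = 3*73 + 9
73 = 8*9 + 1
9 = 9*1 + 0
Back-substitute:
1 = 73 − 8·9
1 = −8·228 + 25·73
1 = 25·985 − 108·228
1 = −108·23868 + 2617·985
1 = 2617·168061 − 18427·23868
1 = −18427·1368356 + 150033·168061
So 168061⁻¹ ≡ 150033 (mod 1368356).
Then x ≡ 150033·825206 ≡ 649274 (mod 1368356); the smallest non-negative solution is x = 649274.

649274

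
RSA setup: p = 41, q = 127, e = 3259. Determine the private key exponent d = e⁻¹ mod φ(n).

φ(n) = (p−1)(q−1) = 40·126 = 5040.
Need d with 3259·d ≡ 1 (mod 5040). Apply the extended Euclidean algorithm:
5040 = 1×3259 + 1781
3259 = 1×1781 + 1478
1781 = 1×1478 + 303
1478 = 4×303 + 266
303 = 1×266 + 37
266 = 7×37 + 7
37 = 5×7 + 2
7 = 3×2 + 1
2 = 2×1 + 0
Back-substitute:
1 = 7 − 3·2
1 = −3·37 + 16·7
1 = 16·266 − 115·37
1 = −115·303 + 131·266
1 = 131·1478 − 639·303
1 = −639·1781 + 770·1478
1 = 770·3259 − 1409·1781
1 = −1409·5040 + 2179·3259
So 3259·2179 ≡ 1 (mod 5040), hence d = 2179.

2179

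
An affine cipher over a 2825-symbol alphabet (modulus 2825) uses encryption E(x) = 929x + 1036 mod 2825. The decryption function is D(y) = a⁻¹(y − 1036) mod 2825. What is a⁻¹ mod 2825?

669

gcd(2825, 929) by repeated division:
2825 = 3×929 + 38
929 = 24×38 + 17
38 = 2×17 + 4
17 = 4×4 + 1
4 = 4×1 + 0
gcd = 1, so the inverse exists. Back-substitute:
1 = 17 − 4·4
1 = −4·38 + 9·17
1 = 9·929 − 220·38
1 = −220·2825 + 669·929
So 929·669 ≡ 1 (mod 2825).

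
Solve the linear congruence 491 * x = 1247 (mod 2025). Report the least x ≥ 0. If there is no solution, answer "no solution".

First find gcd(491, 2025):
2025 = 4·491 + 61
491 = 8·61 + 3
61 = 20·3 + 1
3 = 3·1 + 0
gcd = 1, so a unique solution mod 2025 exists.
Back-substitute for the Bézout coefficients:
1 = 61 − 20·3
1 = −20·491 + 161·61
1 = 161·2025 − 664·491
So 491·(-664) ≡ 1 (mod 2025), giving 491⁻¹ ≡ 1361.
x ≡ 491⁻¹·1247 ≡ 1361·1247 ≡ 217 (mod 2025).

217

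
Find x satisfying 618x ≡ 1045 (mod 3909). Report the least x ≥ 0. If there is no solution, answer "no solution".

no solution

gcd(618, 3909):
3909 = 6×618 + 201
618 = 3×201 + 15
201 = 13×15 + 6
15 = 2×6 + 3
6 = 2×3 + 0
gcd = 3, but 3 ∤ 1045, so the congruence has no solution.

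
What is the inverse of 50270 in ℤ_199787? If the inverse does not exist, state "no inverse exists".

178155

Run Euclid on (199787, 50270):
199787 = 3·50270 + 48977
50270 = 1·48977 + 1293
48977 = 37·1293 + 1136
1293 = 1·1136 + 157
1136 = 7·157 + 37
157 = 4·37 + 9
37 = 4·9 + 1
9 = 9·1 + 0
Since gcd(50270, 199787) = 1, back-substitute to write 1 as a combination:
1 = 37 − 4·9
1 = −4·157 + 17·37
1 = 17·1136 − 123·157
1 = −123·1293 + 140·1136
1 = 140·48977 − 5303·1293
1 = −5303·50270 + 5443·48977
1 = 5443·199787 − 21632·50270
Thus 50270·(-21632) ≡ 1 (mod 199787); reducing, -21632 mod 199787 = 178155.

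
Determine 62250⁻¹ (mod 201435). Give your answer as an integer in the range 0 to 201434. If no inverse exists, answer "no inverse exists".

no inverse exists

Euclidean algorithm on 201435, 62250:
201435 = 3*62250 + 14685
62250 = 4*14685 + 3510
14685 = 4*3510 + 645
3510 = 5*645 + 285
645 = 2*285 + 75
285 = 3*75 + 60
75 = 1*60 + 15
60 = 4*15 + 0
Since gcd = 15 > 1, 62250 is not a unit mod 201435.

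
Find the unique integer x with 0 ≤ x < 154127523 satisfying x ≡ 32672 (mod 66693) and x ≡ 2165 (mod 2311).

146690579

Write x = 32672 + 66693·k. Then 66693·k ≡ 2165 − 32672 ≡ 1847 (mod 2311).
Need 66693⁻¹ mod 2311. Extended Euclid on (2311, 1985):
2311 = 1×1985 + 326
1985 = 6×326 + 29
326 = 11×29 + 7
29 = 4×7 + 1
7 = 7×1 + 0
Back-substitute:
1 = 29 − 4·7
1 = −4·326 + 45·29
1 = 45·1985 − 274·326
1 = −274·2311 + 319·1985
66693⁻¹ ≡ 319 (mod 2311), so k ≡ 319·1847 ≡ 2199 (mod 2311).
x = 32672 + 66693·2199 = 146690579.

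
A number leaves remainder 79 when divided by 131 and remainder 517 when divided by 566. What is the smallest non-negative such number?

Write x = 79 + 131·k. Then 131·k ≡ 517 − 79 ≡ 438 (mod 566).
Need 131⁻¹ mod 566. Extended Euclid on (566, 131):
566 = 4×131 + 42
131 = 3×42 + 5
42 = 8×5 + 2
5 = 2×2 + 1
2 = 2×1 + 0
Back-substitute:
1 = 5 − 2·2
1 = −2·42 + 17·5
1 = 17·131 − 53·42
1 = −53·566 + 229·131
131⁻¹ ≡ 229 (mod 566), so k ≡ 229·438 ≡ 120 (mod 566).
x = 79 + 131·120 = 15799.

15799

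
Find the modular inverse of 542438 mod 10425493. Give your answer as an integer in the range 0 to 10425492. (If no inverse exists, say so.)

Euclidean algorithm on 10425493, 542438:
10425493 = 19*542438 + 119171
542438 = 4*119171 + 65754
119171 = 1*65754 + 53417
65754 = 1*53417 + 12337
53417 = 4*12337 + 4069
12337 = 3*4069 + 130
4069 = 31*130 + 39
130 = 3*39 + 13
39 = 3*13 + 0
gcd(542438, 10425493) = 13 ≠ 1, so 542438 has no multiplicative inverse modulo 10425493.

no inverse exists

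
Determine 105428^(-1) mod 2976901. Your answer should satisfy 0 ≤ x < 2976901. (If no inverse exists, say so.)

2515378

gcd(2976901, 105428) by repeated division:
2976901 = 28·105428 + 24917
105428 = 4·24917 + 5760
24917 = 4·5760 + 1877
5760 = 3·1877 + 129
1877 = 14·129 + 71
129 = 1·71 + 58
71 = 1·58 + 13
58 = 4·13 + 6
13 = 2·6 + 1
6 = 6·1 + 0
The gcd is 1. Working backward:
1 = 13 − 2·6
1 = −2·58 + 9·13
1 = 9·71 − 11·58
1 = −11·129 + 20·71
1 = 20·1877 − 291·129
1 = −291·5760 + 893·1877
1 = 893·24917 − 3863·5760
1 = −3863·105428 + 16345·24917
1 = 16345·2976901 − 461523·105428
Thus 105428·(-461523) ≡ 1 (mod 2976901); reducing, -461523 mod 2976901 = 2515378.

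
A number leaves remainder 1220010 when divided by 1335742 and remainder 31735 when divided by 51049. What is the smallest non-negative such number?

34141449788

Write x = 1220010 + 1335742·k. Then 1335742·k ≡ 31735 − 1220010 ≡ 36901 (mod 51049).
Need 1335742⁻¹ mod 51049. Extended Euclid on (51049, 8468):
51049 = 6·8468 + 241
8468 = 35·241 + 33
241 = 7·33 + 10
33 = 3·10 + 3
10 = 3·3 + 1
3 = 3·1 + 0
Back-substitute:
1 = 10 − 3·3
1 = −3·33 + 10·10
1 = 10·241 − 73·33
1 = −73·8468 + 2565·241
1 = 2565·51049 − 15463·8468
1335742⁻¹ ≡ 35586 (mod 51049), so k ≡ 35586·36901 ≡ 25559 (mod 51049).
x = 1220010 + 1335742·25559 = 34141449788.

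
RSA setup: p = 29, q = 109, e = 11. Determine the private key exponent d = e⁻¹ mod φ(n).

φ(n) = (p−1)(q−1) = 28·108 = 3024.
Need d with 11·d ≡ 1 (mod 3024). Apply the extended Euclidean algorithm:
3024 = 274×11 + 10
11 = 1×10 + 1
10 = 10×1 + 0
Back-substitute:
1 = 11 − 10
1 = −3024 + 275·11
So 11·275 ≡ 1 (mod 3024), hence d = 275.

275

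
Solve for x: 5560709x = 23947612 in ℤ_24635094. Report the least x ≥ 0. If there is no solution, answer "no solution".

gcd(5560709, 24635094):
24635094 = 4·5560709 + 2392258
5560709 = 2·2392258 + 776193
2392258 = 3·776193 + 63679
776193 = 12·63679 + 12045
63679 = 5·12045 + 3454
12045 = 3·3454 + 1683
3454 = 2·1683 + 88
1683 = 19·88 + 11
88 = 8·11 + 0
gcd = 11, but 11 ∤ 23947612, so the congruence has no solution.

no solution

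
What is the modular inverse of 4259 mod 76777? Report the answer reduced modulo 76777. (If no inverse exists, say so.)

19361

Run Euclid on (76777, 4259):
76777 = 18*4259 + 115
4259 = 37*115 + 4
115 = 28*4 + 3
4 = 1*3 + 1
3 = 3*1 + 0
Since gcd(4259, 76777) = 1, back-substitute to write 1 as a combination:
1 = 4 − 3
1 = −115 + 29·4
1 = 29·4259 − 1074·115
1 = −1074·76777 + 19361·4259
So 4259·19361 ≡ 1 (mod 76777).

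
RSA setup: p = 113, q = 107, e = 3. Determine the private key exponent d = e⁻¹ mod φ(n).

φ(n) = (p−1)(q−1) = 112·106 = 11872.
Need d with 3·d ≡ 1 (mod 11872). Apply the extended Euclidean algorithm:
11872 = 3957×3 + 1
3 = 3×1 + 0
Back-substitute:
1 = 11872 − 3957·3
So 3·(-3957) ≡ 1 (mod 11872), hence d ≡ -3957 ≡ 7915 (mod 11872).

7915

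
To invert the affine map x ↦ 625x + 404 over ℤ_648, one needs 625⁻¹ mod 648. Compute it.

169

Run Euclid on (648, 625):
648 = 1*625 + 23
625 = 27*23 + 4
23 = 5*4 + 3
4 = 1*3 + 1
3 = 3*1 + 0
The gcd is 1. Working backward:
1 = 4 − 3
1 = −23 + 6·4
1 = 6·625 − 163·23
1 = −163·648 + 169·625
So 625·169 ≡ 1 (mod 648).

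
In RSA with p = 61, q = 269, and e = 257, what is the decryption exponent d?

2753

φ(n) = (p−1)(q−1) = 60·268 = 16080.
Need d with 257·d ≡ 1 (mod 16080). Apply the extended Euclidean algorithm:
16080 = 62*257 + 146
257 = 1*146 + 111
146 = 1*111 + 35
111 = 3*35 + 6
35 = 5*6 + 5
6 = 1*5 + 1
5 = 5*1 + 0
Back-substitute:
1 = 6 − 5
1 = −35 + 6·6
1 = 6·111 − 19·35
1 = −19·146 + 25·111
1 = 25·257 − 44·146
1 = −44·16080 + 2753·257
So 257·2753 ≡ 1 (mod 16080), hence d = 2753.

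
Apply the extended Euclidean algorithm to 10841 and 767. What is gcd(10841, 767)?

Repeated division:
10841 = 14·767 + 103
767 = 7·103 + 46
103 = 2·46 + 11
46 = 4·11 + 2
11 = 5·2 + 1
2 = 2·1 + 0
gcd(10841, 767) = 1.
Working backward:
1 = 11 − 5·2
1 = −5·46 + 21·11
1 = 21·103 − 47·46
1 = −47·767 + 350·103
1 = 350·10841 − 4947·767
So 1 = (350)·10841 + (-4947)·767.

1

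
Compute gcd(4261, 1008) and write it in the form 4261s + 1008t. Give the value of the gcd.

Euclidean algorithm:
4261 = 4×1008 + 229
1008 = 4×229 + 92
229 = 2×92 + 45
92 = 2×45 + 2
45 = 22×2 + 1
2 = 2×1 + 0
gcd(4261, 1008) = 1.
Express as a combination:
1 = 45 − 22·2
1 = −22·92 + 45·45
1 = 45·229 − 112·92
1 = −112·1008 + 493·229
1 = 493·4261 − 2084·1008
So 1 = (493)·4261 + (-2084)·1008.

1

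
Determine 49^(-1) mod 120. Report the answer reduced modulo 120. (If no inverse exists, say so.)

49

gcd(120, 49) by repeated division:
120 = 2×49 + 22
49 = 2×22 + 5
22 = 4×5 + 2
5 = 2×2 + 1
2 = 2×1 + 0
gcd = 1, so the inverse exists. Back-substitute:
1 = 5 − 2·2
1 = −2·22 + 9·5
1 = 9·49 − 20·22
1 = −20·120 + 49·49
So 49·49 ≡ 1 (mod 120).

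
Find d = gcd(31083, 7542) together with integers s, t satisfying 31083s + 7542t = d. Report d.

3

Repeated division:
31083 = 4×7542 + 915
7542 = 8×915 + 222
915 = 4×222 + 27
222 = 8×27 + 6
27 = 4×6 + 3
6 = 2×3 + 0
gcd(31083, 7542) = 3.
Express as a combination:
3 = 27 − 4·6
3 = −4·222 + 33·27
3 = 33·915 − 136·222
3 = −136·7542 + 1121·915
3 = 1121·31083 − 4620·7542
So 3 = (1121)·31083 + (-4620)·7542.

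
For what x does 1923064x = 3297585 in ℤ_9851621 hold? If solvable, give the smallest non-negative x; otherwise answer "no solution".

no solution

gcd(1923064, 9851621):
9851621 = 5*1923064 + 236301
1923064 = 8*236301 + 32656
236301 = 7*32656 + 7709
32656 = 4*7709 + 1820
7709 = 4*1820 + 429
1820 = 4*429 + 104
429 = 4*104 + 13
104 = 8*13 + 0
gcd = 13, but 13 ∤ 3297585, so the congruence has no solution.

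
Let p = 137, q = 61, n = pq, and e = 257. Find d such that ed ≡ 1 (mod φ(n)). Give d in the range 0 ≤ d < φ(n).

8033

φ(n) = (p−1)(q−1) = 136·60 = 8160.
Need d with 257·d ≡ 1 (mod 8160). Apply the extended Euclidean algorithm:
8160 = 31×257 + 193
257 = 1×193 + 64
193 = 3×64 + 1
64 = 64×1 + 0
Back-substitute:
1 = 193 − 3·64
1 = −3·257 + 4·193
1 = 4·8160 − 127·257
So 257·(-127) ≡ 1 (mod 8160), hence d ≡ -127 ≡ 8033 (mod 8160).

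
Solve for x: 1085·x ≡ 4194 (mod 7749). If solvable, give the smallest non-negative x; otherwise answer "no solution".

gcd(1085, 7749):
7749 = 7×1085 + 154
1085 = 7×154 + 7
154 = 22×7 + 0
gcd = 7, but 7 ∤ 4194, so the congruence has no solution.

no solution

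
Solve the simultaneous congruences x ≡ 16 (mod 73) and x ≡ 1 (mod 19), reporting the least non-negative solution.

Write x = 16 + 73·k. Then 73·k ≡ 1 − 16 ≡ 4 (mod 19).
Need 73⁻¹ mod 19. Extended Euclid on (19, 16):
19 = 1×16 + 3
16 = 5×3 + 1
3 = 3×1 + 0
Back-substitute:
1 = 16 − 5·3
1 = −5·19 + 6·16
73⁻¹ ≡ 6 (mod 19), so k ≡ 6·4 ≡ 5 (mod 19).
x = 16 + 73·5 = 381.

381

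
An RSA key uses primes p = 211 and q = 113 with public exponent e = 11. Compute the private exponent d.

φ(n) = (p−1)(q−1) = 210·112 = 23520.
Need d with 11·d ≡ 1 (mod 23520). Apply the extended Euclidean algorithm:
23520 = 2138·11 + 2
11 = 5·2 + 1
2 = 2·1 + 0
Back-substitute:
1 = 11 − 5·2
1 = −5·23520 + 10691·11
So 11·10691 ≡ 1 (mod 23520), hence d = 10691.

10691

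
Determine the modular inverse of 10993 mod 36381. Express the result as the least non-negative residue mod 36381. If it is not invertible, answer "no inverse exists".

Apply the Euclidean algorithm to 36381 and 10993:
36381 = 3*10993 + 3402
10993 = 3*3402 + 787
3402 = 4*787 + 254
787 = 3*254 + 25
254 = 10*25 + 4
25 = 6*4 + 1
4 = 4*1 + 0
gcd = 1, so the inverse exists. Back-substitute:
1 = 25 − 6·4
1 = −6·254 + 61·25
1 = 61·787 − 189·254
1 = −189·3402 + 817·787
1 = 817·10993 − 2640·3402
1 = −2640·36381 + 8737·10993
So 10993·8737 ≡ 1 (mod 36381).

8737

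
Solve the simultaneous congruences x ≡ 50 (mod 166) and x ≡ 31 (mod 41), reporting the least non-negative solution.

Write x = 50 + 166·k. Then 166·k ≡ 31 − 50 ≡ 22 (mod 41).
Need 166⁻¹ mod 41. Extended Euclid on (41, 2):
41 = 20×2 + 1
2 = 2×1 + 0
Back-substitute:
1 = 41 − 20·2
166⁻¹ ≡ 21 (mod 41), so k ≡ 21·22 ≡ 11 (mod 41).
x = 50 + 166·11 = 1876.

1876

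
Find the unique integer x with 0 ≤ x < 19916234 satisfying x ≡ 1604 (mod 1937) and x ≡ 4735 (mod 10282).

Write x = 1604 + 1937·k. Then 1937·k ≡ 4735 − 1604 ≡ 3131 (mod 10282).
Need 1937⁻¹ mod 10282. Extended Euclid on (10282, 1937):
10282 = 5*1937 + 597
1937 = 3*597 + 146
597 = 4*146 + 13
146 = 11*13 + 3
13 = 4*3 + 1
3 = 3*1 + 0
Back-substitute:
1 = 13 − 4·3
1 = −4·146 + 45·13
1 = 45·597 − 184·146
1 = −184·1937 + 597·597
1 = 597·10282 − 3169·1937
1937⁻¹ ≡ 7113 (mod 10282), so k ≡ 7113·3131 ≡ 10273 (mod 10282).
x = 1604 + 1937·10273 = 19900405.

19900405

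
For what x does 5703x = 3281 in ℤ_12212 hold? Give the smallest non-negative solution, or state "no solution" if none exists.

1007

First find gcd(5703, 12212):
12212 = 2×5703 + 806
5703 = 7×806 + 61
806 = 13×61 + 13
61 = 4×13 + 9
13 = 1×9 + 4
9 = 2×4 + 1
4 = 4×1 + 0
gcd = 1, so a unique solution mod 12212 exists.
Back-substitute for the Bézout coefficients:
1 = 9 − 2·4
1 = −2·13 + 3·9
1 = 3·61 − 14·13
1 = −14·806 + 185·61
1 = 185·5703 − 1309·806
1 = −1309·12212 + 2803·5703
So 5703·(2803) ≡ 1 (mod 12212), giving 5703⁻¹ ≡ 2803.
x ≡ 5703⁻¹·3281 ≡ 2803·3281 ≡ 1007 (mod 12212).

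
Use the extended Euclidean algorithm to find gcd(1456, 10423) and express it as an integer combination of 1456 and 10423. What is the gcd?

Repeated division:
10423 = 7·1456 + 231
1456 = 6·231 + 70
231 = 3·70 + 21
70 = 3·21 + 7
21 = 3·7 + 0
gcd(1456, 10423) = 7.
Back-substituting:
7 = 70 − 3·21
7 = −3·231 + 10·70
7 = 10·1456 − 63·231
7 = −63·10423 + 451·1456
So 7 = (-63)·10423 + (451)·1456.

7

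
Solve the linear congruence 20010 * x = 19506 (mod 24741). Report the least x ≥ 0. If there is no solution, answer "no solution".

First find gcd(20010, 24741):
24741 = 1*20010 + 4731
20010 = 4*4731 + 1086
4731 = 4*1086 + 387
1086 = 2*387 + 312
387 = 1*312 + 75
312 = 4*75 + 12
75 = 6*12 + 3
12 = 4*3 + 0
gcd = 3 and 3 | 19506, so solutions exist. Divide through by 3: 6670x ≡ 6502 (mod 8247).
Now find 6670⁻¹ mod 8247:
8247 = 1·6670 + 1577
6670 = 4·1577 + 362
1577 = 4·362 + 129
362 = 2·129 + 104
129 = 1·104 + 25
104 = 4·25 + 4
25 = 6·4 + 1
4 = 4·1 + 0
Back-substitute:
1 = 25 − 6·4
1 = −6·104 + 25·25
1 = 25·129 − 31·104
1 = −31·362 + 87·129
1 = 87·1577 − 379·362
1 = −379·6670 + 1603·1577
1 = 1603·8247 − 1982·6670
So 6670·(-1982) ≡ 1 (mod 8247), i.e. 6670⁻¹ ≡ 6265.
Then x ≡ 6265·6502 ≡ 3097 (mod 8247); the smallest non-negative solution is x = 3097.

3097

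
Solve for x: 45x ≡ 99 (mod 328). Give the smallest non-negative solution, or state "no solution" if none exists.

First find gcd(45, 328):
328 = 7*45 + 13
45 = 3*13 + 6
13 = 2*6 + 1
6 = 6*1 + 0
gcd = 1, so a unique solution mod 328 exists.
Back-substitute for the Bézout coefficients:
1 = 13 − 2·6
1 = −2·45 + 7·13
1 = 7·328 − 51·45
So 45·(-51) ≡ 1 (mod 328), giving 45⁻¹ ≡ 277.
x ≡ 45⁻¹·99 ≡ 277·99 ≡ 199 (mod 328).

199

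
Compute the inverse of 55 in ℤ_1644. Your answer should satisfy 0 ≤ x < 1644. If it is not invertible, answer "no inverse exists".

gcd(1644, 55) by repeated division:
1644 = 29×55 + 49
55 = 1×49 + 6
49 = 8×6 + 1
6 = 6×1 + 0
The gcd is 1. Working backward:
1 = 49 − 8·6
1 = −8·55 + 9·49
1 = 9·1644 − 269·55
So 55·(-269) ≡ 1 (mod 1644), and -269 ≡ 1375 (mod 1644).

1375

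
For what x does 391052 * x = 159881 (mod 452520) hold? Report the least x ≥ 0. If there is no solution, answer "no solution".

no solution

gcd(391052, 452520):
452520 = 1×391052 + 61468
391052 = 6×61468 + 22244
61468 = 2×22244 + 16980
22244 = 1×16980 + 5264
16980 = 3×5264 + 1188
5264 = 4×1188 + 512
1188 = 2×512 + 164
512 = 3×164 + 20
164 = 8×20 + 4
20 = 5×4 + 0
gcd = 4, but 4 ∤ 159881, so the congruence has no solution.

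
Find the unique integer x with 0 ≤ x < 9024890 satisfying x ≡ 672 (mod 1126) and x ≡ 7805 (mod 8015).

Write x = 672 + 1126·k. Then 1126·k ≡ 7805 − 672 ≡ 7133 (mod 8015).
Need 1126⁻¹ mod 8015. Extended Euclid on (8015, 1126):
8015 = 7·1126 + 133
1126 = 8·133 + 62
133 = 2·62 + 9
62 = 6·9 + 8
9 = 1·8 + 1
8 = 8·1 + 0
Back-substitute:
1 = 9 − 8
1 = −62 + 7·9
1 = 7·133 − 15·62
1 = −15·1126 + 127·133
1 = 127·8015 − 904·1126
1126⁻¹ ≡ 7111 (mod 8015), so k ≡ 7111·7133 ≡ 3843 (mod 8015).
x = 672 + 1126·3843 = 4327890.

4327890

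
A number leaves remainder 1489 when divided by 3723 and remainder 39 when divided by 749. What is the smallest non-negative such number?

500371

Write x = 1489 + 3723·k. Then 3723·k ≡ 39 − 1489 ≡ 48 (mod 749).
Need 3723⁻¹ mod 749. Extended Euclid on (749, 727):
749 = 1×727 + 22
727 = 33×22 + 1
22 = 22×1 + 0
Back-substitute:
1 = 727 − 33·22
1 = −33·749 + 34·727
3723⁻¹ ≡ 34 (mod 749), so k ≡ 34·48 ≡ 134 (mod 749).
x = 1489 + 3723·134 = 500371.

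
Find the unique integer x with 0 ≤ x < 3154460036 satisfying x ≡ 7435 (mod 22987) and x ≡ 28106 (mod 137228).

1644980142

Write x = 7435 + 22987·k. Then 22987·k ≡ 28106 − 7435 ≡ 20671 (mod 137228).
Need 22987⁻¹ mod 137228. Extended Euclid on (137228, 22987):
137228 = 5×22987 + 22293
22987 = 1×22293 + 694
22293 = 32×694 + 85
694 = 8×85 + 14
85 = 6×14 + 1
14 = 14×1 + 0
Back-substitute:
1 = 85 − 6·14
1 = −6·694 + 49·85
1 = 49·22293 − 1574·694
1 = −1574·22987 + 1623·22293
1 = 1623·137228 − 9689·22987
22987⁻¹ ≡ 127539 (mod 137228), so k ≡ 127539·20671 ≡ 71561 (mod 137228).
x = 7435 + 22987·71561 = 1644980142.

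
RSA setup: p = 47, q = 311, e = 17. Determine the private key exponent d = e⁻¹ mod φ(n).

5033

φ(n) = (p−1)(q−1) = 46·310 = 14260.
Need d with 17·d ≡ 1 (mod 14260). Apply the extended Euclidean algorithm:
14260 = 838*17 + 14
17 = 1*14 + 3
14 = 4*3 + 2
3 = 1*2 + 1
2 = 2*1 + 0
Back-substitute:
1 = 3 − 2
1 = −14 + 5·3
1 = 5·17 − 6·14
1 = −6·14260 + 5033·17
So 17·5033 ≡ 1 (mod 14260), hence d = 5033.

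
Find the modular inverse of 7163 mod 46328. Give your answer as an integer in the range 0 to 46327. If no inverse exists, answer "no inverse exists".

gcd(46328, 7163) by repeated division:
46328 = 6×7163 + 3350
7163 = 2×3350 + 463
3350 = 7×463 + 109
463 = 4×109 + 27
109 = 4×27 + 1
27 = 27×1 + 0
The gcd is 1. Working backward:
1 = 109 − 4·27
1 = −4·463 + 17·109
1 = 17·3350 − 123·463
1 = −123·7163 + 263·3350
1 = 263·46328 − 1701·7163
Hence 7163⁻¹ ≡ -1701 ≡ 44627 (mod 46328).

44627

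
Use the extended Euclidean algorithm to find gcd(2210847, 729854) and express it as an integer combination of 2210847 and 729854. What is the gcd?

Apply Euclid's algorithm to 2210847 and 729854:
2210847 = 3·729854 + 21285
729854 = 34·21285 + 6164
21285 = 3·6164 + 2793
6164 = 2·2793 + 578
2793 = 4·578 + 481
578 = 1·481 + 97
481 = 4·97 + 93
97 = 1·93 + 4
93 = 23·4 + 1
4 = 4·1 + 0
gcd(2210847, 729854) = 1.
Working backward:
1 = 93 − 23·4
1 = −23·97 + 24·93
1 = 24·481 − 119·97
1 = −119·578 + 143·481
1 = 143·2793 − 691·578
1 = −691·6164 + 1525·2793
1 = 1525·21285 − 5266·6164
1 = −5266·729854 + 180569·21285
1 = 180569·2210847 − 546973·729854
So 1 = (180569)·2210847 + (-546973)·729854.

1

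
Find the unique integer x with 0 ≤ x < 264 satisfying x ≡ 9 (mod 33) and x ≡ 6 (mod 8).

174

Write x = 9 + 33·k. Then 33·k ≡ 6 − 9 ≡ 5 (mod 8).
Need 33⁻¹ mod 8. Extended Euclid on (8, 1):
8 = 8*1 + 0
33⁻¹ ≡ 1 (mod 8), so k ≡ 1·5 ≡ 5 (mod 8).
x = 9 + 33·5 = 174.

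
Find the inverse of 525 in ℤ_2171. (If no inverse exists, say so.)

Apply the Euclidean algorithm to 2171 and 525:
2171 = 4×525 + 71
525 = 7×71 + 28
71 = 2×28 + 15
28 = 1×15 + 13
15 = 1×13 + 2
13 = 6×2 + 1
2 = 2×1 + 0
Since gcd(525, 2171) = 1, back-substitute to write 1 as a combination:
1 = 13 − 6·2
1 = −6·15 + 7·13
1 = 7·28 − 13·15
1 = −13·71 + 33·28
1 = 33·525 − 244·71
1 = −244·2171 + 1009·525
So 525·1009 ≡ 1 (mod 2171).

1009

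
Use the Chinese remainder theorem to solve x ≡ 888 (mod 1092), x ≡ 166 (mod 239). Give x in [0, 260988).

Write x = 888 + 1092·k. Then 1092·k ≡ 166 − 888 ≡ 234 (mod 239).
Need 1092⁻¹ mod 239. Extended Euclid on (239, 136):
239 = 1·136 + 103
136 = 1·103 + 33
103 = 3·33 + 4
33 = 8·4 + 1
4 = 4·1 + 0
Back-substitute:
1 = 33 − 8·4
1 = −8·103 + 25·33
1 = 25·136 − 33·103
1 = −33·239 + 58·136
1092⁻¹ ≡ 58 (mod 239), so k ≡ 58·234 ≡ 188 (mod 239).
x = 888 + 1092·188 = 206184.

206184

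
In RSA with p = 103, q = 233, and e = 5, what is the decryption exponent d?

φ(n) = (p−1)(q−1) = 102·232 = 23664.
Need d with 5·d ≡ 1 (mod 23664). Apply the extended Euclidean algorithm:
23664 = 4732·5 + 4
5 = 1·4 + 1
4 = 4·1 + 0
Back-substitute:
1 = 5 − 4
1 = −23664 + 4733·5
So 5·4733 ≡ 1 (mod 23664), hence d = 4733.

4733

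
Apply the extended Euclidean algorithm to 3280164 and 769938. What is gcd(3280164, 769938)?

6

Euclidean algorithm:
3280164 = 4*769938 + 200412
769938 = 3*200412 + 168702
200412 = 1*168702 + 31710
168702 = 5*31710 + 10152
31710 = 3*10152 + 1254
10152 = 8*1254 + 120
1254 = 10*120 + 54
120 = 2*54 + 12
54 = 4*12 + 6
12 = 2*6 + 0
gcd(3280164, 769938) = 6.
Express as a combination:
6 = 54 − 4·12
6 = −4·120 + 9·54
6 = 9·1254 − 94·120
6 = −94·10152 + 761·1254
6 = 761·31710 − 2377·10152
6 = −2377·168702 + 12646·31710
6 = 12646·200412 − 15023·168702
6 = −15023·769938 + 57715·200412
6 = 57715·3280164 − 245883·769938
So 6 = (57715)·3280164 + (-245883)·769938.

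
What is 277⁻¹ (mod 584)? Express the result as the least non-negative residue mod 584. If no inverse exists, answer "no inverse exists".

253

Run Euclid on (584, 277):
584 = 2·277 + 30
277 = 9·30 + 7
30 = 4·7 + 2
7 = 3·2 + 1
2 = 2·1 + 0
The gcd is 1. Working backward:
1 = 7 − 3·2
1 = −3·30 + 13·7
1 = 13·277 − 120·30
1 = −120·584 + 253·277
So 277·253 ≡ 1 (mod 584).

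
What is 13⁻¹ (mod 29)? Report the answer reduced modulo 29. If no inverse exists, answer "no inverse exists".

Extended Euclidean algorithm:
29 = 2·13 + 3
13 = 4·3 + 1
3 = 3·1 + 0
The gcd is 1. Working backward:
1 = 13 − 4·3
1 = −4·29 + 9·13
So 13·9 ≡ 1 (mod 29).

9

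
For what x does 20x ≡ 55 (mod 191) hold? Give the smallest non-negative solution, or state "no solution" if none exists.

First find gcd(20, 191):
191 = 9×20 + 11
20 = 1×11 + 9
11 = 1×9 + 2
9 = 4×2 + 1
2 = 2×1 + 0
gcd = 1, so a unique solution mod 191 exists.
Back-substitute for the Bézout coefficients:
1 = 9 − 4·2
1 = −4·11 + 5·9
1 = 5·20 − 9·11
1 = −9·191 + 86·20
So 20·(86) ≡ 1 (mod 191), giving 20⁻¹ ≡ 86.
x ≡ 20⁻¹·55 ≡ 86·55 ≡ 146 (mod 191).

146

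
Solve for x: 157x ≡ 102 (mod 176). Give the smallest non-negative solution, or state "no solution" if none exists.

78

First find gcd(157, 176):
176 = 1*157 + 19
157 = 8*19 + 5
19 = 3*5 + 4
5 = 1*4 + 1
4 = 4*1 + 0
gcd = 1, so a unique solution mod 176 exists.
Back-substitute for the Bézout coefficients:
1 = 5 − 4
1 = −19 + 4·5
1 = 4·157 − 33·19
1 = −33·176 + 37·157
So 157·(37) ≡ 1 (mod 176), giving 157⁻¹ ≡ 37.
x ≡ 157⁻¹·102 ≡ 37·102 ≡ 78 (mod 176).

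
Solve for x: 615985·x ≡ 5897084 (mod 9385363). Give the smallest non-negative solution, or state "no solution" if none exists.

6106312

First find gcd(615985, 9385363):
9385363 = 15·615985 + 145588
615985 = 4·145588 + 33633
145588 = 4·33633 + 11056
33633 = 3·11056 + 465
11056 = 23·465 + 361
465 = 1·361 + 104
361 = 3·104 + 49
104 = 2·49 + 6
49 = 8·6 + 1
6 = 6·1 + 0
gcd = 1, so a unique solution mod 9385363 exists.
Back-substitute for the Bézout coefficients:
1 = 49 − 8·6
1 = −8·104 + 17·49
1 = 17·361 − 59·104
1 = −59·465 + 76·361
1 = 76·11056 − 1807·465
1 = −1807·33633 + 5497·11056
1 = 5497·145588 − 23795·33633
1 = −23795·615985 + 100677·145588
1 = 100677·9385363 − 1533950·615985
So 615985·(-1533950) ≡ 1 (mod 9385363), giving 615985⁻¹ ≡ 7851413.
x ≡ 615985⁻¹·5897084 ≡ 7851413·5897084 ≡ 6106312 (mod 9385363).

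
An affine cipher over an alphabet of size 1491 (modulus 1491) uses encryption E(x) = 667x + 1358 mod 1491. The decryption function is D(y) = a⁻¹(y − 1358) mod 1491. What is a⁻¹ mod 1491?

Extended Euclidean algorithm:
1491 = 2*667 + 157
667 = 4*157 + 39
157 = 4*39 + 1
39 = 39*1 + 0
The gcd is 1. Working backward:
1 = 157 − 4·39
1 = −4·667 + 17·157
1 = 17·1491 − 38·667
Hence 667⁻¹ ≡ -38 ≡ 1453 (mod 1491).

1453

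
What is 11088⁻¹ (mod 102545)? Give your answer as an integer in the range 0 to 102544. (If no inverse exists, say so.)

gcd(102545, 11088) by repeated division:
102545 = 9×11088 + 2753
11088 = 4×2753 + 76
2753 = 36×76 + 17
76 = 4×17 + 8
17 = 2×8 + 1
8 = 8×1 + 0
Since gcd(11088, 102545) = 1, back-substitute to write 1 as a combination:
1 = 17 − 2·8
1 = −2·76 + 9·17
1 = 9·2753 − 326·76
1 = −326·11088 + 1313·2753
1 = 1313·102545 − 12143·11088
Thus 11088·(-12143) ≡ 1 (mod 102545); reducing, -12143 mod 102545 = 90402.

90402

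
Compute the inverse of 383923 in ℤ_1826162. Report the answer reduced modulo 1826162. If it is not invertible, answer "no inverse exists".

Apply the Euclidean algorithm to 1826162 and 383923:
1826162 = 4·383923 + 290470
383923 = 1·290470 + 93453
290470 = 3·93453 + 10111
93453 = 9·10111 + 2454
10111 = 4·2454 + 295
2454 = 8·295 + 94
295 = 3·94 + 13
94 = 7·13 + 3
13 = 4·3 + 1
3 = 3·1 + 0
Since gcd(383923, 1826162) = 1, back-substitute to write 1 as a combination:
1 = 13 − 4·3
1 = −4·94 + 29·13
1 = 29·295 − 91·94
1 = −91·2454 + 757·295
1 = 757·10111 − 3119·2454
1 = −3119·93453 + 28828·10111
1 = 28828·290470 − 89603·93453
1 = −89603·383923 + 118431·290470
1 = 118431·1826162 − 563327·383923
Hence 383923⁻¹ ≡ -563327 ≡ 1262835 (mod 1826162).

1262835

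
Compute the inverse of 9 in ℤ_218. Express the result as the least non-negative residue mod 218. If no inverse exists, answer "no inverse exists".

Extended Euclidean algorithm:
218 = 24×9 + 2
9 = 4×2 + 1
2 = 2×1 + 0
Since gcd(9, 218) = 1, back-substitute to write 1 as a combination:
1 = 9 − 4·2
1 = −4·218 + 97·9
So 9·97 ≡ 1 (mod 218).

97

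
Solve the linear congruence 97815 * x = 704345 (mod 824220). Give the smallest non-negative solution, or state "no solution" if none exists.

gcd(97815, 824220):
824220 = 8·97815 + 41700
97815 = 2·41700 + 14415
41700 = 2·14415 + 12870
14415 = 1·12870 + 1545
12870 = 8·1545 + 510
1545 = 3·510 + 15
510 = 34·15 + 0
gcd = 15, but 15 ∤ 704345, so the congruence has no solution.

no solution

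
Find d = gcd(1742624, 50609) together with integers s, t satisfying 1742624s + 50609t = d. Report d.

Apply Euclid's algorithm to 1742624 and 50609:
1742624 = 34×50609 + 21918
50609 = 2×21918 + 6773
21918 = 3×6773 + 1599
6773 = 4×1599 + 377
1599 = 4×377 + 91
377 = 4×91 + 13
91 = 7×13 + 0
gcd(1742624, 50609) = 13.
Working backward:
13 = 377 − 4·91
13 = −4·1599 + 17·377
13 = 17·6773 − 72·1599
13 = −72·21918 + 233·6773
13 = 233·50609 − 538·21918
13 = −538·1742624 + 18525·50609
So 13 = (-538)·1742624 + (18525)·50609.

13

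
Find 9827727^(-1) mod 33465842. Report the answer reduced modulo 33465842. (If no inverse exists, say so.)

25942319

gcd(33465842, 9827727) by repeated division:
33465842 = 3×9827727 + 3982661
9827727 = 2×3982661 + 1862405
3982661 = 2×1862405 + 257851
1862405 = 7×257851 + 57448
257851 = 4×57448 + 28059
57448 = 2×28059 + 1330
28059 = 21×1330 + 129
1330 = 10×129 + 40
129 = 3×40 + 9
40 = 4×9 + 4
9 = 2×4 + 1
4 = 4×1 + 0
Since gcd(9827727, 33465842) = 1, back-substitute to write 1 as a combination:
1 = 9 − 2·4
1 = −2·40 + 9·9
1 = 9·129 − 29·40
1 = −29·1330 + 299·129
1 = 299·28059 − 6308·1330
1 = −6308·57448 + 12915·28059
1 = 12915·257851 − 57968·57448
1 = −57968·1862405 + 418691·257851
1 = 418691·3982661 − 895350·1862405
1 = −895350·9827727 + 2209391·3982661
1 = 2209391·33465842 − 7523523·9827727
So 9827727·(-7523523) ≡ 1 (mod 33465842), and -7523523 ≡ 25942319 (mod 33465842).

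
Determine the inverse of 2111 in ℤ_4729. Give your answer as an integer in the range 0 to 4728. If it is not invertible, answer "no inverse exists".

2621

Apply the Euclidean algorithm to 4729 and 2111:
4729 = 2*2111 + 507
2111 = 4*507 + 83
507 = 6*83 + 9
83 = 9*9 + 2
9 = 4*2 + 1
2 = 2*1 + 0
Since gcd(2111, 4729) = 1, back-substitute to write 1 as a combination:
1 = 9 − 4·2
1 = −4·83 + 37·9
1 = 37·507 − 226·83
1 = −226·2111 + 941·507
1 = 941·4729 − 2108·2111
Hence 2111⁻¹ ≡ -2108 ≡ 2621 (mod 4729).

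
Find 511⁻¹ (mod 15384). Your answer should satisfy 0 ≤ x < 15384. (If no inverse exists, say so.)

3703

Apply the Euclidean algorithm to 15384 and 511:
15384 = 30·511 + 54
511 = 9·54 + 25
54 = 2·25 + 4
25 = 6·4 + 1
4 = 4·1 + 0
The gcd is 1. Working backward:
1 = 25 − 6·4
1 = −6·54 + 13·25
1 = 13·511 − 123·54
1 = −123·15384 + 3703·511
So 511·3703 ≡ 1 (mod 15384).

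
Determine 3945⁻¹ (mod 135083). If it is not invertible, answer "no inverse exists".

Extended Euclidean algorithm:
135083 = 34×3945 + 953
3945 = 4×953 + 133
953 = 7×133 + 22
133 = 6×22 + 1
22 = 22×1 + 0
The gcd is 1. Working backward:
1 = 133 − 6·22
1 = −6·953 + 43·133
1 = 43·3945 − 178·953
1 = −178·135083 + 6095·3945
So 3945·6095 ≡ 1 (mod 135083).

6095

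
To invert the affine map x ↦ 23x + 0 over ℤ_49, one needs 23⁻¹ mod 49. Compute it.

Run Euclid on (49, 23):
49 = 2×23 + 3
23 = 7×3 + 2
3 = 1×2 + 1
2 = 2×1 + 0
Since gcd(23, 49) = 1, back-substitute to write 1 as a combination:
1 = 3 − 2
1 = −23 + 8·3
1 = 8·49 − 17·23
Hence 23⁻¹ ≡ -17 ≡ 32 (mod 49).

32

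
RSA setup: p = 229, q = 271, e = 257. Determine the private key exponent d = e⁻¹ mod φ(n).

3593

φ(n) = (p−1)(q−1) = 228·270 = 61560.
Need d with 257·d ≡ 1 (mod 61560). Apply the extended Euclidean algorithm:
61560 = 239*257 + 137
257 = 1*137 + 120
137 = 1*120 + 17
120 = 7*17 + 1
17 = 17*1 + 0
Back-substitute:
1 = 120 − 7·17
1 = −7·137 + 8·120
1 = 8·257 − 15·137
1 = −15·61560 + 3593·257
So 257·3593 ≡ 1 (mod 61560), hence d = 3593.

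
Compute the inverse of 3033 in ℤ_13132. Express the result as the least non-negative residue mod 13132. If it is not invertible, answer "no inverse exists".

Apply the Euclidean algorithm to 13132 and 3033:
13132 = 4×3033 + 1000
3033 = 3×1000 + 33
1000 = 30×33 + 10
33 = 3×10 + 3
10 = 3×3 + 1
3 = 3×1 + 0
The gcd is 1. Working backward:
1 = 10 − 3·3
1 = −3·33 + 10·10
1 = 10·1000 − 303·33
1 = −303·3033 + 919·1000
1 = 919·13132 − 3979·3033
So 3033·(-3979) ≡ 1 (mod 13132), and -3979 ≡ 9153 (mod 13132).

9153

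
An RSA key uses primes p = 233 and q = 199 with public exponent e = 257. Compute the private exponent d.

41825

φ(n) = (p−1)(q−1) = 232·198 = 45936.
Need d with 257·d ≡ 1 (mod 45936). Apply the extended Euclidean algorithm:
45936 = 178×257 + 190
257 = 1×190 + 67
190 = 2×67 + 56
67 = 1×56 + 11
56 = 5×11 + 1
11 = 11×1 + 0
Back-substitute:
1 = 56 − 5·11
1 = −5·67 + 6·56
1 = 6·190 − 17·67
1 = −17·257 + 23·190
1 = 23·45936 − 4111·257
So 257·(-4111) ≡ 1 (mod 45936), hence d ≡ -4111 ≡ 41825 (mod 45936).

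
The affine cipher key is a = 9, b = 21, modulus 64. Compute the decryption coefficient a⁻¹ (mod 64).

57

Run Euclid on (64, 9):
64 = 7·9 + 1
9 = 9·1 + 0
Since gcd(9, 64) = 1, back-substitute to write 1 as a combination:
1 = 64 − 7·9
Thus 9·(-7) ≡ 1 (mod 64); reducing, -7 mod 64 = 57.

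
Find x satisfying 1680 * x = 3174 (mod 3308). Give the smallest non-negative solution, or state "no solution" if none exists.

no solution

gcd(1680, 3308):
3308 = 1·1680 + 1628
1680 = 1·1628 + 52
1628 = 31·52 + 16
52 = 3·16 + 4
16 = 4·4 + 0
gcd = 4, but 4 ∤ 3174, so the congruence has no solution.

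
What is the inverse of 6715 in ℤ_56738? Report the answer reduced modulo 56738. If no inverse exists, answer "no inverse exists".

27993

Run Euclid on (56738, 6715):
56738 = 8·6715 + 3018
6715 = 2·3018 + 679
3018 = 4·679 + 302
679 = 2·302 + 75
302 = 4·75 + 2
75 = 37·2 + 1
2 = 2·1 + 0
The gcd is 1. Working backward:
1 = 75 − 37·2
1 = −37·302 + 149·75
1 = 149·679 − 335·302
1 = −335·3018 + 1489·679
1 = 1489·6715 − 3313·3018
1 = −3313·56738 + 27993·6715
So 6715·27993 ≡ 1 (mod 56738).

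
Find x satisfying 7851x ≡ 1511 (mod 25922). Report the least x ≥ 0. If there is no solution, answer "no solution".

First find gcd(7851, 25922):
25922 = 3*7851 + 2369
7851 = 3*2369 + 744
2369 = 3*744 + 137
744 = 5*137 + 59
137 = 2*59 + 19
59 = 3*19 + 2
19 = 9*2 + 1
2 = 2*1 + 0
gcd = 1, so a unique solution mod 25922 exists.
Back-substitute for the Bézout coefficients:
1 = 19 − 9·2
1 = −9·59 + 28·19
1 = 28·137 − 65·59
1 = −65·744 + 353·137
1 = 353·2369 − 1124·744
1 = −1124·7851 + 3725·2369
1 = 3725·25922 − 12299·7851
So 7851·(-12299) ≡ 1 (mod 25922), giving 7851⁻¹ ≡ 13623.
x ≡ 7851⁻¹·1511 ≡ 13623·1511 ≡ 2285 (mod 25922).

2285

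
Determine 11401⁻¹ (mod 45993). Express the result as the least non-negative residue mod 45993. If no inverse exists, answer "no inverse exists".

Extended Euclidean algorithm:
45993 = 4·11401 + 389
11401 = 29·389 + 120
389 = 3·120 + 29
120 = 4·29 + 4
29 = 7·4 + 1
4 = 4·1 + 0
The gcd is 1. Working backward:
1 = 29 − 7·4
1 = −7·120 + 29·29
1 = 29·389 − 94·120
1 = −94·11401 + 2755·389
1 = 2755·45993 − 11114·11401
Thus 11401·(-11114) ≡ 1 (mod 45993); reducing, -11114 mod 45993 = 34879.

34879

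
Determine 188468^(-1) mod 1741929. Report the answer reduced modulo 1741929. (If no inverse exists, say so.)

Compute gcd(188468, 1741929):
1741929 = 9×188468 + 45717
188468 = 4×45717 + 5600
45717 = 8×5600 + 917
5600 = 6×917 + 98
917 = 9×98 + 35
98 = 2×35 + 28
35 = 1×28 + 7
28 = 4×7 + 0
gcd(188468, 1741929) = 7 ≠ 1, so 188468 has no multiplicative inverse modulo 1741929.

no inverse exists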